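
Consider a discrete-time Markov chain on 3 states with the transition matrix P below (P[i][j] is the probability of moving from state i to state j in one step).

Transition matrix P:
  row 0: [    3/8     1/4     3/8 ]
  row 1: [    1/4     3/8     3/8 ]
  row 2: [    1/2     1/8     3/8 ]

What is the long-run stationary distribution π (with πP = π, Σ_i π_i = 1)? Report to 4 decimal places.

π = [0.3929, 0.2321, 0.3750]

Balance equations π_j = Σ_i π_i·P[i][j]:
  π_0 = 3/8·π_0 + 1/4·π_1 + 1/2·π_2
  π_1 = 1/4·π_0 + 3/8·π_1 + 1/8·π_2
  normalize: π_0 + π_1 + π_2 = 1
Solving the linear system gives exactly π = [11/28, 13/56, 3/8].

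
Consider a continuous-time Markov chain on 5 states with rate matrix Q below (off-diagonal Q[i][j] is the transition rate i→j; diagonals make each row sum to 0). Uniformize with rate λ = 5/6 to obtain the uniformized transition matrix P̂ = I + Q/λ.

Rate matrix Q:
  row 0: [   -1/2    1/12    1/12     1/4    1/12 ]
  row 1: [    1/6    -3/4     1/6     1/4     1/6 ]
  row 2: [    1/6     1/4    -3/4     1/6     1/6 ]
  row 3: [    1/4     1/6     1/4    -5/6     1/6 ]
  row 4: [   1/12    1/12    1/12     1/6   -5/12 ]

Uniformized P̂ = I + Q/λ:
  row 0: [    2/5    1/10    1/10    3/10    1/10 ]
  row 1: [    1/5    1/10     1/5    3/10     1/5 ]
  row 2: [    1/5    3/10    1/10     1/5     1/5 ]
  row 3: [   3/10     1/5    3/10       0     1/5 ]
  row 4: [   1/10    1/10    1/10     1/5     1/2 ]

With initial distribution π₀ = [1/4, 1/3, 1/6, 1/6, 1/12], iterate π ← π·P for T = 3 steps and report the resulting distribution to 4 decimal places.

π = [0.2470, 0.1516, 0.1548, 0.2018, 0.2448]

t=0: π = [0.2500, 0.3333, 0.1667, 0.1667, 0.0833]
t=1: π = [0.2583, 0.1500, 0.1667, 0.2250, 0.2000]
t=2: π = [0.2542, 0.1558, 0.1600, 0.1958, 0.2342]
t=3: π = [0.2470, 0.1516, 0.1548, 0.2018, 0.2448]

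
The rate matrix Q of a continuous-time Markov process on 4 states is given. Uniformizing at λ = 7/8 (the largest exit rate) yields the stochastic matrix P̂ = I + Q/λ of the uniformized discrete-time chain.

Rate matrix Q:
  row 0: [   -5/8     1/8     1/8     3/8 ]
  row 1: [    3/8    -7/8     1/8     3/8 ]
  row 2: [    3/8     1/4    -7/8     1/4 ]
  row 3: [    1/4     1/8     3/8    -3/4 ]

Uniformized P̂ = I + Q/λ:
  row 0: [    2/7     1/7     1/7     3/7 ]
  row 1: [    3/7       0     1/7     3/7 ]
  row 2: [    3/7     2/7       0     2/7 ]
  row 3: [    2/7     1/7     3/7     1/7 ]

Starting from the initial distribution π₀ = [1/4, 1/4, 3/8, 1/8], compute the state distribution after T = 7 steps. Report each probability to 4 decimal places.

π = [0.3361, 0.1503, 0.2027, 0.3108]

t=0: π = [0.2500, 0.2500, 0.3750, 0.1250]
t=1: π = [0.3750, 0.1607, 0.1250, 0.3393]
t=2: π = [0.3265, 0.1378, 0.2219, 0.3138]
t=3: π = [0.3371, 0.1549, 0.2008, 0.3072]
t=4: π = [0.3365, 0.1494, 0.2019, 0.3121]
t=5: π = [0.3359, 0.1504, 0.2032, 0.3105]
t=6: π = [0.3362, 0.1504, 0.2026, 0.3108]
t=7: π = [0.3361, 0.1503, 0.2027, 0.3108]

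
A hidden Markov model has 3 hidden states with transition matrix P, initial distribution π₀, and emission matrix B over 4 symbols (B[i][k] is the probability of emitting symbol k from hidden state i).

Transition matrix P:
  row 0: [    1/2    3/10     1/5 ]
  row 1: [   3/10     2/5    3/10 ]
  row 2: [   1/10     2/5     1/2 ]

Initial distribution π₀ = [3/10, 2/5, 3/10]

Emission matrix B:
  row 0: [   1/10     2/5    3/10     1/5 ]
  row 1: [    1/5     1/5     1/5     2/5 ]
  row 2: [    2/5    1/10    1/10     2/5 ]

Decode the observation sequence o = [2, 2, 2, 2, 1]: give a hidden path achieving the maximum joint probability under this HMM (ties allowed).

t=0: δ = [9.000e-02, 8.000e-02, 3.000e-02]  (obs o_0=2)
t=1: δ = [1.350e-02, 6.400e-03, 2.400e-03]  ψ = [0, 1, 1]  (obs o_1=2)
t=2: δ = [2.025e-03, 8.100e-04, 2.700e-04]  ψ = [0, 0, 0]  (obs o_2=2)
t=3: δ = [3.037e-04, 1.215e-04, 4.050e-05]  ψ = [0, 0, 0]  (obs o_3=2)
t=4: δ = [6.075e-05, 1.822e-05, 6.075e-06]  ψ = [0, 0, 0]  (obs o_4=1)
backtrack: best end state = 0; path = [0, 0, 0, 0, 0]

path = [0, 0, 0, 0, 0]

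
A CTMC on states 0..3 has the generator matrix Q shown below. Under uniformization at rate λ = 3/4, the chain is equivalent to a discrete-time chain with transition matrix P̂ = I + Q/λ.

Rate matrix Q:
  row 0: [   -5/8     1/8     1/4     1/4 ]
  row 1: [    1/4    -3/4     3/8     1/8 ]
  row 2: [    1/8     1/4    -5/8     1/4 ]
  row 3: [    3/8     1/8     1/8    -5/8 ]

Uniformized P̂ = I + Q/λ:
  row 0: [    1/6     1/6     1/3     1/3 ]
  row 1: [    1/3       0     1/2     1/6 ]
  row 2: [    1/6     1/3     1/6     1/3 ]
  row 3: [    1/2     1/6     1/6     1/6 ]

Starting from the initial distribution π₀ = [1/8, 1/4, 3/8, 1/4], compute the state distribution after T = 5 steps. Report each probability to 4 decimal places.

π = [0.2835, 0.1822, 0.2746, 0.2598]

t=0: π = [0.1250, 0.2500, 0.3750, 0.2500]
t=1: π = [0.2917, 0.1875, 0.2708, 0.2500]
t=2: π = [0.2813, 0.1806, 0.2778, 0.2604]
t=3: π = [0.2836, 0.1829, 0.2737, 0.2598]
t=4: π = [0.2838, 0.1818, 0.2749, 0.2595]
t=5: π = [0.2835, 0.1822, 0.2746, 0.2598]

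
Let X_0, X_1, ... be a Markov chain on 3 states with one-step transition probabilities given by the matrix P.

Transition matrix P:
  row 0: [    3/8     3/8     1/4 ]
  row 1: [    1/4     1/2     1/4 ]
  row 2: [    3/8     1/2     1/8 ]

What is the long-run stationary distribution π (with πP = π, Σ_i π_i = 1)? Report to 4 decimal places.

π = [0.3175, 0.4603, 0.2222]

Balance equations π_j = Σ_i π_i·P[i][j]:
  π_0 = 3/8·π_0 + 1/4·π_1 + 3/8·π_2
  π_1 = 3/8·π_0 + 1/2·π_1 + 1/2·π_2
  normalize: π_0 + π_1 + π_2 = 1
Solving the linear system gives exactly π = [20/63, 29/63, 2/9].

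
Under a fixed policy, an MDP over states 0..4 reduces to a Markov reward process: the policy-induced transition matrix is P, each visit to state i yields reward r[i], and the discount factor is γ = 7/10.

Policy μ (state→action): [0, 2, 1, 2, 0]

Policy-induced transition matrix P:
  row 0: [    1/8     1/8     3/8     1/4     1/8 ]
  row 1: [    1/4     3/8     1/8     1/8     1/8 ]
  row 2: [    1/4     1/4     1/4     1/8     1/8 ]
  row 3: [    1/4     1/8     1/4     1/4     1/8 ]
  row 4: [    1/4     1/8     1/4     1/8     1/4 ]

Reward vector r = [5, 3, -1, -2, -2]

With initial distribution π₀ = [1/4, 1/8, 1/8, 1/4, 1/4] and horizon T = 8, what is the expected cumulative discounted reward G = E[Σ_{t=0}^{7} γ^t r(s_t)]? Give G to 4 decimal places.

t=0: π = [0.2500, 0.1250, 0.1250, 0.2500, 0.2500], E[r] = 0.5000, γ^t·E[r] = 0.500000, running G = 0.500000
t=1: π = [0.2188, 0.1719, 0.2656, 0.1875, 0.1563], E[r] = 0.6563, γ^t·E[r] = 0.459375, running G = 0.959375
t=2: π = [0.2227, 0.2012, 0.2559, 0.1758, 0.1445], E[r] = 0.8203, γ^t·E[r] = 0.401953, running G = 1.361328
t=3: π = [0.2222, 0.2073, 0.2527, 0.1748, 0.1431], E[r] = 0.8442, γ^t·E[r] = 0.289574, running G = 1.650902
t=4: π = [0.2222, 0.2084, 0.2519, 0.1746, 0.1429], E[r] = 0.8495, γ^t·E[r] = 0.203962, running G = 1.854864
t=5: π = [0.2222, 0.2086, 0.2517, 0.1746, 0.1429], E[r] = 0.8502, γ^t·E[r] = 0.142893, running G = 1.997756
t=6: π = [0.2222, 0.2086, 0.2517, 0.1746, 0.1429], E[r] = 0.8503, γ^t·E[r] = 0.100039, running G = 2.097796
t=7: π = [0.2222, 0.2086, 0.2517, 0.1746, 0.1429], E[r] = 0.8503, γ^t·E[r] = 0.070029, running G = 2.167825

G = 2.1678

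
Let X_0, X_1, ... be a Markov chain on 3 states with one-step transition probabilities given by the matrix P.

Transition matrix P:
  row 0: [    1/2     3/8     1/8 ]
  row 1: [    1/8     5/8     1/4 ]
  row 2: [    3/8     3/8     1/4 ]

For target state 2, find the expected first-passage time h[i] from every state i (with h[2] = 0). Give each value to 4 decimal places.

h = [5.3333, 4.4444, 0.0000]

First-step conditioning: h[2] = 0; for i ≠ 2, h[i] = 1 + Σ_k P[i][k]·h[k].
  h[0] = 1 + 1/2·h[0] + 3/8·h[1]
  h[1] = 1 + 1/8·h[0] + 5/8·h[1]
Solving the 2×2 linear system over states ≠ 2 gives exactly h = [16/3, 40/9, 0] (h[2] = 0 is the target).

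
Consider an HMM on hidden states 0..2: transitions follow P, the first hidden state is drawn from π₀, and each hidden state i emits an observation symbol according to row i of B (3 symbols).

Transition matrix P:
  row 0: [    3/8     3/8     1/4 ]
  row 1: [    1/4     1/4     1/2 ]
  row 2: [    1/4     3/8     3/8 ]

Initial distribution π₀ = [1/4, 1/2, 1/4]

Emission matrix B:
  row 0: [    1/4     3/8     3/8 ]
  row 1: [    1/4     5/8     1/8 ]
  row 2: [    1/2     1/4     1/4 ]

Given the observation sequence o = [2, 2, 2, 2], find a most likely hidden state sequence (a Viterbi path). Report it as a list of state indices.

t=0: δ = [9.375e-02, 6.250e-02, 6.250e-02]  (obs o_0=2)
t=1: δ = [1.318e-02, 4.395e-03, 7.812e-03]  ψ = [0, 0, 1]  (obs o_1=2)
t=2: δ = [1.854e-03, 6.180e-04, 8.240e-04]  ψ = [0, 0, 0]  (obs o_2=2)
t=3: δ = [2.607e-04, 8.690e-05, 1.159e-04]  ψ = [0, 0, 0]  (obs o_3=2)
backtrack: best end state = 0; path = [0, 0, 0, 0]

path = [0, 0, 0, 0]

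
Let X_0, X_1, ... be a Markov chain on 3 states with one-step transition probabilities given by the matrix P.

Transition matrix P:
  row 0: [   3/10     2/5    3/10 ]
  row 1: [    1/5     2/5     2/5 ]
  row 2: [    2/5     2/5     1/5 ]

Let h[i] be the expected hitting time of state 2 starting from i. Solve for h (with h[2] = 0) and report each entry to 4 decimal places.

First-step conditioning: h[2] = 0; for i ≠ 2, h[i] = 1 + Σ_k P[i][k]·h[k].
  h[0] = 1 + 3/10·h[0] + 2/5·h[1]
  h[1] = 1 + 1/5·h[0] + 2/5·h[1]
Solving the 2×2 linear system over states ≠ 2 gives exactly h = [50/17, 45/17, 0] (h[2] = 0 is the target).

h = [2.9412, 2.6471, 0.0000]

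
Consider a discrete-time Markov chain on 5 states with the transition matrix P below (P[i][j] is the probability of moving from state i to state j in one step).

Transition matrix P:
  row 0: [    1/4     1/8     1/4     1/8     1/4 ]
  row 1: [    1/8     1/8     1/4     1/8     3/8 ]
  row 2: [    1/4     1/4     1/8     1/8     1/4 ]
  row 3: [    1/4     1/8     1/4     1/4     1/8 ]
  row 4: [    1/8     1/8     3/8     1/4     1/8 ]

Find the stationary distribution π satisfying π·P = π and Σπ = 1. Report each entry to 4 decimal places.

Balance equations π_j = Σ_i π_i·P[i][j]:
  π_0 = 1/4·π_0 + 1/8·π_1 + 1/4·π_2 + 1/4·π_3 + 1/8·π_4
  π_1 = 1/8·π_0 + 1/8·π_1 + 1/4·π_2 + 1/8·π_3 + 1/8·π_4
  π_2 = 1/4·π_0 + 1/4·π_1 + 1/8·π_2 + 1/4·π_3 + 3/8·π_4
  π_3 = 1/8·π_0 + 1/8·π_1 + 1/8·π_2 + 1/4·π_3 + 1/4·π_4
  normalize: π_0 + π_1 + π_2 + π_3 + π_4 = 1
Solving the linear system gives exactly π = [934/4601, 717/4601, 1135/4601, 802/4601, 1013/4601].

π = [0.2030, 0.1558, 0.2467, 0.1743, 0.2202]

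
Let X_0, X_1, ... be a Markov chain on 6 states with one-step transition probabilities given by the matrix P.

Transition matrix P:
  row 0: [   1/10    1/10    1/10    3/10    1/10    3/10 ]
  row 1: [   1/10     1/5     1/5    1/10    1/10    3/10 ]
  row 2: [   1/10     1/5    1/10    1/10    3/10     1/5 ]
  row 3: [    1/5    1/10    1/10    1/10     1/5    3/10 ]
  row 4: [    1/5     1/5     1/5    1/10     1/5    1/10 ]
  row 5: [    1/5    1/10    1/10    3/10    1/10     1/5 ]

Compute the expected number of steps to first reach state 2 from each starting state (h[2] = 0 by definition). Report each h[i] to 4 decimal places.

First-step conditioning: h[2] = 0; for i ≠ 2, h[i] = 1 + Σ_k P[i][k]·h[k].
  h[0] = 1 + 1/10·h[0] + 1/10·h[1] + 3/10·h[3] + 1/10·h[4] + 3/10·h[5]
  h[1] = 1 + 1/10·h[0] + 1/5·h[1] + 1/10·h[3] + 1/10·h[4] + 3/10·h[5]
  h[3] = 1 + 1/5·h[0] + 1/10·h[1] + 1/10·h[3] + 1/5·h[4] + 3/10·h[5]
  h[4] = 1 + 1/5·h[0] + 1/5·h[1] + 1/10·h[3] + 1/5·h[4] + 1/10·h[5]
  h[5] = 1 + 1/5·h[0] + 1/10·h[1] + 3/10·h[3] + 1/10·h[4] + 1/5·h[5]
Solving the 5×5 linear system over states ≠ 2 gives exactly h = [992/125, 884/125, 0, 982/125, 872/125, 992/125] (h[2] = 0 is the target).

h = [7.9360, 7.0720, 0.0000, 7.8560, 6.9760, 7.9360]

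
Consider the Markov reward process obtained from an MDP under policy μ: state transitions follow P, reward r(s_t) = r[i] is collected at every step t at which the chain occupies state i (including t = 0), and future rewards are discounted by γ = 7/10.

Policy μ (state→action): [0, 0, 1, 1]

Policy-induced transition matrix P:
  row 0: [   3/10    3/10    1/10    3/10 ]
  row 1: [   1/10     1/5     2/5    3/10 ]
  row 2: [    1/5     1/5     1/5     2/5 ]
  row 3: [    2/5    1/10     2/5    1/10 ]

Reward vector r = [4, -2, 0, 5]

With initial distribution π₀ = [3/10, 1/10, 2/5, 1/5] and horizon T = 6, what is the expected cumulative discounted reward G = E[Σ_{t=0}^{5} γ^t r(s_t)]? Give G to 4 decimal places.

t=0: π = [0.3000, 0.1000, 0.4000, 0.2000], E[r] = 2.0000, γ^t·E[r] = 2.000000, running G = 2.000000
t=1: π = [0.2600, 0.2100, 0.2300, 0.3000], E[r] = 2.1200, γ^t·E[r] = 1.484000, running G = 3.484000
t=2: π = [0.2650, 0.1960, 0.2760, 0.2630], E[r] = 1.9830, γ^t·E[r] = 0.971670, running G = 4.455670
t=3: π = [0.2595, 0.2002, 0.2653, 0.2750], E[r] = 2.0126, γ^t·E[r] = 0.690322, running G = 5.145992
t=4: π = [0.2609, 0.1985, 0.2691, 0.2715], E[r] = 2.0045, γ^t·E[r] = 0.481273, running G = 5.627265
t=5: π = [0.2606, 0.1989, 0.2679, 0.2726], E[r] = 2.0074, γ^t·E[r] = 0.337375, running G = 5.964641

G = 5.9646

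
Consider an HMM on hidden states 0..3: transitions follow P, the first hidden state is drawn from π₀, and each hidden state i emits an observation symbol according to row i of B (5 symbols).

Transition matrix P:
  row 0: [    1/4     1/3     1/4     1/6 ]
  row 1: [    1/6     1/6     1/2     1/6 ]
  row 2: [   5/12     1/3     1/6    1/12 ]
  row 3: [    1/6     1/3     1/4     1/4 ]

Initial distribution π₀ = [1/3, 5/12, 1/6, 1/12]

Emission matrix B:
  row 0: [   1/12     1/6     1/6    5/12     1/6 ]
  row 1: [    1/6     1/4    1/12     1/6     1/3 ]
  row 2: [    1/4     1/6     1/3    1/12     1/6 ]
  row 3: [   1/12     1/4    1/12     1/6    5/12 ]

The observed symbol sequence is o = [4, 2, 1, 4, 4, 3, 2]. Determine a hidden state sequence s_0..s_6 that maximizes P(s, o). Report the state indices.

t=0: δ = [5.556e-02, 1.389e-01, 2.778e-02, 3.472e-02]  (obs o_0=4)
t=1: δ = [3.858e-03, 1.929e-03, 2.315e-02, 1.929e-03]  ψ = [1, 1, 1, 1]  (obs o_1=2)
t=2: δ = [1.608e-03, 1.929e-03, 6.430e-04, 4.823e-04]  ψ = [2, 2, 2, 2]  (obs o_2=1)
t=3: δ = [6.698e-05, 1.786e-04, 1.608e-04, 1.340e-04]  ψ = [0, 0, 1, 1]  (obs o_3=4)
t=4: δ = [1.116e-05, 1.786e-05, 1.488e-05, 1.395e-05]  ψ = [2, 2, 1, 3]  (obs o_4=4)
t=5: δ = [2.584e-06, 8.269e-07, 7.442e-07, 5.814e-07]  ψ = [2, 2, 1, 3]  (obs o_5=3)
t=6: δ = [1.077e-07, 7.178e-08, 2.153e-07, 3.589e-08]  ψ = [0, 0, 0, 0]  (obs o_6=2)
backtrack: best end state = 2; path = [1, 2, 0, 1, 2, 0, 2]

path = [1, 2, 0, 1, 2, 0, 2]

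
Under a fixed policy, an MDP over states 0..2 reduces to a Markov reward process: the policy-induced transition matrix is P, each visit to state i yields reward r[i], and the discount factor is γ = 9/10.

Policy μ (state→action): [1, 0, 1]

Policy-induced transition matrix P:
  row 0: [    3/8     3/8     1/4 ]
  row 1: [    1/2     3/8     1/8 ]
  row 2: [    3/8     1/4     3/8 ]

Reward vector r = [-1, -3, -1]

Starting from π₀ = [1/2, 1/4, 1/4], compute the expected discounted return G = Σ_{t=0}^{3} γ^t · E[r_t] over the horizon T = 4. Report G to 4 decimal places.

t=0: π = [0.5000, 0.2500, 0.2500], E[r] = -1.5000, γ^t·E[r] = -1.500000, running G = -1.500000
t=1: π = [0.4063, 0.3438, 0.2500], E[r] = -1.6875, γ^t·E[r] = -1.518750, running G = -3.018750
t=2: π = [0.4180, 0.3438, 0.2383], E[r] = -1.6875, γ^t·E[r] = -1.366875, running G = -4.385625
t=3: π = [0.4180, 0.3452, 0.2368], E[r] = -1.6904, γ^t·E[r] = -1.232323, running G = -5.617948

G = -5.6179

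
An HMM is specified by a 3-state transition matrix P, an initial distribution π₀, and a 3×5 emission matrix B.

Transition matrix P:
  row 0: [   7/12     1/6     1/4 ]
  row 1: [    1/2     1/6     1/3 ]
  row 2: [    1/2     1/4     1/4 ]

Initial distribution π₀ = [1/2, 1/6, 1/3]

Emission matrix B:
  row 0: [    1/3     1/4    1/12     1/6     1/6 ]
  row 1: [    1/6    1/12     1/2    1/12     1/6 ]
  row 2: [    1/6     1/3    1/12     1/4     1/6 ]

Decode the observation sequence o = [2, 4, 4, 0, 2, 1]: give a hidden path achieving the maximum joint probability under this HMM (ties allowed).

path = [1, 0, 0, 0, 1, 0]

t=0: δ = [4.167e-02, 8.333e-02, 2.778e-02]  (obs o_0=2)
t=1: δ = [6.944e-03, 2.315e-03, 4.630e-03]  ψ = [1, 1, 1]  (obs o_1=4)
t=2: δ = [6.752e-04, 1.929e-04, 2.894e-04]  ψ = [0, 0, 0]  (obs o_2=4)
t=3: δ = [1.313e-04, 1.875e-05, 2.813e-05]  ψ = [0, 0, 0]  (obs o_3=0)
t=4: δ = [6.382e-06, 1.094e-05, 2.735e-06]  ψ = [0, 0, 0]  (obs o_4=2)
t=5: δ = [1.368e-06, 1.519e-07, 1.216e-06]  ψ = [1, 1, 1]  (obs o_5=1)
backtrack: best end state = 0; path = [1, 0, 0, 0, 1, 0]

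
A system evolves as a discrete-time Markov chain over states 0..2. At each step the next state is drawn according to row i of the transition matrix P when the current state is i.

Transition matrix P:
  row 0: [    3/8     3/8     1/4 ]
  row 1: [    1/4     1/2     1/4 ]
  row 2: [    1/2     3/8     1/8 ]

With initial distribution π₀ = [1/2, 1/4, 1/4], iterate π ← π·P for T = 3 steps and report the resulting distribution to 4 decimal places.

π = [0.3496, 0.4282, 0.2222]

t=0: π = [0.5000, 0.2500, 0.2500]
t=1: π = [0.3750, 0.4063, 0.2188]
t=2: π = [0.3516, 0.4258, 0.2227]
t=3: π = [0.3496, 0.4282, 0.2222]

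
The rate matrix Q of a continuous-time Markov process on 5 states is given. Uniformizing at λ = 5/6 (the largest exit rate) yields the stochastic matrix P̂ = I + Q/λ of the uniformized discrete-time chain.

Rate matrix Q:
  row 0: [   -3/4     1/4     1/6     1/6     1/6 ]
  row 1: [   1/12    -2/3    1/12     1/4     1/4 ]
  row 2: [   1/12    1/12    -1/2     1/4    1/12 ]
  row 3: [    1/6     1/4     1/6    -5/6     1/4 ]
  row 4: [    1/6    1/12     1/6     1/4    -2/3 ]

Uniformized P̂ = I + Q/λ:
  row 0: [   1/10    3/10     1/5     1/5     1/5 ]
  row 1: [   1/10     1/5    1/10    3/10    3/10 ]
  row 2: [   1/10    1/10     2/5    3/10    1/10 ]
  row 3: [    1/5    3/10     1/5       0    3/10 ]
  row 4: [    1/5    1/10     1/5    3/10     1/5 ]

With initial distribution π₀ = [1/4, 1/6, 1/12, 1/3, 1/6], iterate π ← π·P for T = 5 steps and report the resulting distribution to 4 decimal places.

t=0: π = [0.2500, 0.1667, 0.0833, 0.3333, 0.1667]
t=1: π = [0.1500, 0.2333, 0.2000, 0.1750, 0.2417]
t=2: π = [0.1417, 0.1883, 0.2167, 0.2325, 0.2208]
t=3: π = [0.1453, 0.1937, 0.2245, 0.2161, 0.2204]
t=4: π = [0.1437, 0.1917, 0.2255, 0.2206, 0.2185]
t=5: π = [0.1439, 0.1920, 0.2259, 0.2194, 0.2187]

π = [0.1439, 0.1920, 0.2259, 0.2194, 0.2187]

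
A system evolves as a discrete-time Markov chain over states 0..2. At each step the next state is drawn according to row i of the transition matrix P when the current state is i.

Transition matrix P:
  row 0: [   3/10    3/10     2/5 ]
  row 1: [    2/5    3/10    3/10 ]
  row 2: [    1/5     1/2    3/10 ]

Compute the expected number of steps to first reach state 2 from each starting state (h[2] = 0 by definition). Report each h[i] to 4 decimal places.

h = [2.7027, 2.9730, 0.0000]

First-step conditioning: h[2] = 0; for i ≠ 2, h[i] = 1 + Σ_k P[i][k]·h[k].
  h[0] = 1 + 3/10·h[0] + 3/10·h[1]
  h[1] = 1 + 2/5·h[0] + 3/10·h[1]
Solving the 2×2 linear system over states ≠ 2 gives exactly h = [100/37, 110/37, 0] (h[2] = 0 is the target).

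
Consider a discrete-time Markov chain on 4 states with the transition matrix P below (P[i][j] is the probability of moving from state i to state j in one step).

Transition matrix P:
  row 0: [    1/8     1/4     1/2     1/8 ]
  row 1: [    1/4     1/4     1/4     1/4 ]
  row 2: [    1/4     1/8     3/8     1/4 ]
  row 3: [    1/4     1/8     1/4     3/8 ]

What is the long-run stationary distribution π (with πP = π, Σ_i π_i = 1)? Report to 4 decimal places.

π = [0.2222, 0.1746, 0.3492, 0.2540]

Balance equations π_j = Σ_i π_i·P[i][j]:
  π_0 = 1/8·π_0 + 1/4·π_1 + 1/4·π_2 + 1/4·π_3
  π_1 = 1/4·π_0 + 1/4·π_1 + 1/8·π_2 + 1/8·π_3
  π_2 = 1/2·π_0 + 1/4·π_1 + 3/8·π_2 + 1/4·π_3
  normalize: π_0 + π_1 + π_2 + π_3 = 1
Solving the linear system gives exactly π = [2/9, 11/63, 22/63, 16/63].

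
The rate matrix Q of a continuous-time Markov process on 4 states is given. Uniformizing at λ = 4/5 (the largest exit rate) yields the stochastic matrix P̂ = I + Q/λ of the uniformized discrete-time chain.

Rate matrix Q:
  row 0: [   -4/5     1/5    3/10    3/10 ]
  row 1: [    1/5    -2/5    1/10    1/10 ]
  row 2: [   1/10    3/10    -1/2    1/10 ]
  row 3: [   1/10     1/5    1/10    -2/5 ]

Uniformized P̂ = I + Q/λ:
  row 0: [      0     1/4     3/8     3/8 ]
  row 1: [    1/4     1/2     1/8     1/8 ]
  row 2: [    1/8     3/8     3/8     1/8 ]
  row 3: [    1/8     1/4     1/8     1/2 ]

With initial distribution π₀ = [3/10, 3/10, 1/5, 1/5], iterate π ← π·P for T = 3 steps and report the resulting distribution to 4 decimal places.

t=0: π = [0.3000, 0.3000, 0.2000, 0.2000]
t=1: π = [0.1250, 0.3500, 0.2500, 0.2750]
t=2: π = [0.1531, 0.3688, 0.2188, 0.2594]
t=3: π = [0.1520, 0.3695, 0.2180, 0.2605]

π = [0.1520, 0.3695, 0.2180, 0.2605]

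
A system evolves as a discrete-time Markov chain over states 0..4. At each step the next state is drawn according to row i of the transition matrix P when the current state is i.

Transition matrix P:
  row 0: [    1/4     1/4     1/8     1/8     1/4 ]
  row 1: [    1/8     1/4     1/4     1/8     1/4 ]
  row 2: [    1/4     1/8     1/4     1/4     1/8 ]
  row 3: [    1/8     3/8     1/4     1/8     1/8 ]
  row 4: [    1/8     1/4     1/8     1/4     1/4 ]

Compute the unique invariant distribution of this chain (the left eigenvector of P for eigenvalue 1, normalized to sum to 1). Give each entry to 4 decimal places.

Balance equations π_j = Σ_i π_i·P[i][j]:
  π_0 = 1/4·π_0 + 1/8·π_1 + 1/4·π_2 + 1/8·π_3 + 1/8·π_4
  π_1 = 1/4·π_0 + 1/4·π_1 + 1/8·π_2 + 3/8·π_3 + 1/4·π_4
  π_2 = 1/8·π_0 + 1/4·π_1 + 1/4·π_2 + 1/4·π_3 + 1/8·π_4
  π_3 = 1/8·π_0 + 1/8·π_1 + 1/4·π_2 + 1/8·π_3 + 1/4·π_4
  normalize: π_0 + π_1 + π_2 + π_3 + π_4 = 1
Solving the linear system gives exactly π = [313/1821, 449/1821, 370/1821, 320/1821, 123/607].

π = [0.1719, 0.2466, 0.2032, 0.1757, 0.2026]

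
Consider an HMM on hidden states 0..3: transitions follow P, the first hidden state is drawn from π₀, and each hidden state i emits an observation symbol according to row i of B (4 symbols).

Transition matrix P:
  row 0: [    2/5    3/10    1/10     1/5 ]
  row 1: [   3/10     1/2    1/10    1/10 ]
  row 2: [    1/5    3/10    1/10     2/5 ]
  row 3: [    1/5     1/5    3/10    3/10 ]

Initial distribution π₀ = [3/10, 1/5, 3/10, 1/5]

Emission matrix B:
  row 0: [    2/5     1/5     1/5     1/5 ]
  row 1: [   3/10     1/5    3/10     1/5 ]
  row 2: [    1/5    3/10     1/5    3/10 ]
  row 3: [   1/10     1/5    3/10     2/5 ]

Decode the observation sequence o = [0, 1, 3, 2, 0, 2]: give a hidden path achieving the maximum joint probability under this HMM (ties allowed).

t=0: δ = [1.200e-01, 6.000e-02, 6.000e-02, 2.000e-02]  (obs o_0=0)
t=1: δ = [9.600e-03, 7.200e-03, 3.600e-03, 4.800e-03]  ψ = [0, 0, 0, 0]  (obs o_1=1)
t=2: δ = [7.680e-04, 7.200e-04, 4.320e-04, 7.680e-04]  ψ = [0, 1, 3, 0]  (obs o_2=3)
t=3: δ = [6.144e-05, 1.080e-04, 4.608e-05, 6.912e-05]  ψ = [0, 1, 3, 3]  (obs o_3=2)
t=4: δ = [1.296e-05, 1.620e-05, 4.147e-06, 2.074e-06]  ψ = [1, 1, 3, 3]  (obs o_4=0)
t=5: δ = [1.037e-06, 2.430e-06, 3.240e-07, 7.776e-07]  ψ = [0, 1, 1, 0]  (obs o_5=2)
backtrack: best end state = 1; path = [0, 1, 1, 1, 1, 1]

path = [0, 1, 1, 1, 1, 1]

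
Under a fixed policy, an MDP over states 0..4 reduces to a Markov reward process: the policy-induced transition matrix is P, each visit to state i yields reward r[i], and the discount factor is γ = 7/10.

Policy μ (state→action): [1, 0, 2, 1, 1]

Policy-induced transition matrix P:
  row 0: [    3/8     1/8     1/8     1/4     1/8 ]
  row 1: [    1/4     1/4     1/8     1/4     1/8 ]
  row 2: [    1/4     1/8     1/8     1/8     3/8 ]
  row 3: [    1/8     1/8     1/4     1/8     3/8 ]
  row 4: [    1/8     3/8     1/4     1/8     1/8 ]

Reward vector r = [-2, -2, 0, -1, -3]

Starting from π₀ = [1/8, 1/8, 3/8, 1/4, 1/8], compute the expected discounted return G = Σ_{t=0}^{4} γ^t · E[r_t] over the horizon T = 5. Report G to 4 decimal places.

G = -4.1758

t=0: π = [0.1250, 0.1250, 0.3750, 0.2500, 0.1250], E[r] = -1.1250, γ^t·E[r] = -1.125000, running G = -1.125000
t=1: π = [0.2188, 0.1719, 0.1719, 0.1563, 0.2813], E[r] = -1.7813, γ^t·E[r] = -1.246875, running G = -2.371875
t=2: π = [0.2227, 0.2168, 0.1797, 0.1738, 0.2070], E[r] = -1.6738, γ^t·E[r] = -0.820176, running G = -3.192051
t=3: π = [0.2302, 0.2039, 0.1726, 0.1799, 0.2134], E[r] = -1.6882, γ^t·E[r] = -0.579064, running G = -3.771115
t=4: π = [0.2296, 0.2038, 0.1742, 0.1793, 0.2131], E[r] = -1.6855, γ^t·E[r] = -0.404700, running G = -4.175814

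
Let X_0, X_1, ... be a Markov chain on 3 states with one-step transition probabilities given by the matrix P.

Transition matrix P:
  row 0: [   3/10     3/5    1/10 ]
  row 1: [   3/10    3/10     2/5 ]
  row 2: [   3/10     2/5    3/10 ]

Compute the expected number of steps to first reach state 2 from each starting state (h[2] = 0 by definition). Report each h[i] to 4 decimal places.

h = [4.1935, 3.2258, 0.0000]

First-step conditioning: h[2] = 0; for i ≠ 2, h[i] = 1 + Σ_k P[i][k]·h[k].
  h[0] = 1 + 3/10·h[0] + 3/5·h[1]
  h[1] = 1 + 3/10·h[0] + 3/10·h[1]
Solving the 2×2 linear system over states ≠ 2 gives exactly h = [130/31, 100/31, 0] (h[2] = 0 is the target).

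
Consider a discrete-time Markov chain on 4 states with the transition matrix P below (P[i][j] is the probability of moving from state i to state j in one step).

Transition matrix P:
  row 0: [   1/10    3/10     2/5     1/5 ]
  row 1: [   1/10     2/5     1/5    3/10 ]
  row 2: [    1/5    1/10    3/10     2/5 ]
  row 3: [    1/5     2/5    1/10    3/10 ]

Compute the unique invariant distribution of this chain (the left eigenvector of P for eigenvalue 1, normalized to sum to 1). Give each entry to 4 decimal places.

Balance equations π_j = Σ_i π_i·P[i][j]:
  π_0 = 1/10·π_0 + 1/10·π_1 + 1/5·π_2 + 1/5·π_3
  π_1 = 3/10·π_0 + 2/5·π_1 + 1/10·π_2 + 2/5·π_3
  π_2 = 2/5·π_0 + 1/5·π_1 + 3/10·π_2 + 1/10·π_3
  normalize: π_0 + π_1 + π_2 + π_3 = 1
Solving the linear system gives exactly π = [137/896, 285/896, 199/896, 275/896].

π = [0.1529, 0.3181, 0.2221, 0.3069]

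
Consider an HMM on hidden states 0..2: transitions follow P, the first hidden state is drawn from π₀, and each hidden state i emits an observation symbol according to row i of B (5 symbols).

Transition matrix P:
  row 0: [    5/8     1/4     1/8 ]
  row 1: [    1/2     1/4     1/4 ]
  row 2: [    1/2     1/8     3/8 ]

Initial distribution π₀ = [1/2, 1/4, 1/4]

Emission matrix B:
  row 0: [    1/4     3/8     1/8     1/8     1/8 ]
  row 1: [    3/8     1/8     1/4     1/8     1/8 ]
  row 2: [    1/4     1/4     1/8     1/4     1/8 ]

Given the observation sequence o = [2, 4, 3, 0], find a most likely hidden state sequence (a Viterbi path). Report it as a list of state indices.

path = [0, 0, 0, 0]

t=0: δ = [6.250e-02, 6.250e-02, 3.125e-02]  (obs o_0=2)
t=1: δ = [4.883e-03, 1.953e-03, 1.953e-03]  ψ = [0, 0, 1]  (obs o_1=4)
t=2: δ = [3.815e-04, 1.526e-04, 1.831e-04]  ψ = [0, 0, 2]  (obs o_2=3)
t=3: δ = [5.960e-05, 3.576e-05, 1.717e-05]  ψ = [0, 0, 2]  (obs o_3=0)
backtrack: best end state = 0; path = [0, 0, 0, 0]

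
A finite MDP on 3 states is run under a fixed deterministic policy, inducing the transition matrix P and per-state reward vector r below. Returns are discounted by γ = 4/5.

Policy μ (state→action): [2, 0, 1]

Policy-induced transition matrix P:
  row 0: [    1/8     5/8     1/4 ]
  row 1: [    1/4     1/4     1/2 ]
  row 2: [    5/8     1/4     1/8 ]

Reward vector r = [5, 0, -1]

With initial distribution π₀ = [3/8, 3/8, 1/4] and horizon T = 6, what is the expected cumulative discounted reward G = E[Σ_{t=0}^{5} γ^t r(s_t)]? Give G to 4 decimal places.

G = 5.0644

t=0: π = [0.3750, 0.3750, 0.2500], E[r] = 1.6250, γ^t·E[r] = 1.625000, running G = 1.625000
t=1: π = [0.2969, 0.3906, 0.3125], E[r] = 1.1719, γ^t·E[r] = 0.937500, running G = 2.562500
t=2: π = [0.3301, 0.3613, 0.3086], E[r] = 1.3418, γ^t·E[r] = 0.858750, running G = 3.421250
t=3: π = [0.3245, 0.3738, 0.3018], E[r] = 1.3206, γ^t·E[r] = 0.676125, running G = 4.097375
t=4: π = [0.3226, 0.3717, 0.3057], E[r] = 1.3073, γ^t·E[r] = 0.535463, running G = 4.632838
t=5: π = [0.3243, 0.3710, 0.3047], E[r] = 1.3169, γ^t·E[r] = 0.431524, running G = 5.064361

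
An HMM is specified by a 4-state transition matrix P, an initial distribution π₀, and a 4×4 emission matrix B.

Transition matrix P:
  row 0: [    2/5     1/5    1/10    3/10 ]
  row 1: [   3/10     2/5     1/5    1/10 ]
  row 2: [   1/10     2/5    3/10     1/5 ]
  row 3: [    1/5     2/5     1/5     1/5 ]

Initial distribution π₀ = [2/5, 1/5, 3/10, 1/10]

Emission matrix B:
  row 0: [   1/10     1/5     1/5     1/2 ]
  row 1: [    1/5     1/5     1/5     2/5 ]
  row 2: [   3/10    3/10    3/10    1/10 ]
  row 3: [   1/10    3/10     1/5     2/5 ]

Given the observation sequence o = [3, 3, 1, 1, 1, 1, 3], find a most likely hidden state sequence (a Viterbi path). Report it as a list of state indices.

t=0: δ = [2.000e-01, 8.000e-02, 3.000e-02, 4.000e-02]  (obs o_0=3)
t=1: δ = [4.000e-02, 1.600e-02, 2.000e-03, 2.400e-02]  ψ = [0, 0, 0, 0]  (obs o_1=3)
t=2: δ = [3.200e-03, 1.920e-03, 1.440e-03, 3.600e-03]  ψ = [0, 3, 3, 0]  (obs o_2=1)
t=3: δ = [2.560e-04, 2.880e-04, 2.160e-04, 2.880e-04]  ψ = [0, 3, 3, 0]  (obs o_3=1)
t=4: δ = [2.048e-05, 2.304e-05, 1.944e-05, 2.304e-05]  ψ = [0, 1, 2, 0]  (obs o_4=1)
t=5: δ = [1.638e-06, 1.843e-06, 1.750e-06, 1.843e-06]  ψ = [0, 1, 2, 0]  (obs o_5=1)
t=6: δ = [3.277e-07, 2.949e-07, 5.249e-08, 1.966e-07]  ψ = [0, 1, 2, 0]  (obs o_6=3)
backtrack: best end state = 0; path = [0, 0, 0, 0, 0, 0, 0]

path = [0, 0, 0, 0, 0, 0, 0]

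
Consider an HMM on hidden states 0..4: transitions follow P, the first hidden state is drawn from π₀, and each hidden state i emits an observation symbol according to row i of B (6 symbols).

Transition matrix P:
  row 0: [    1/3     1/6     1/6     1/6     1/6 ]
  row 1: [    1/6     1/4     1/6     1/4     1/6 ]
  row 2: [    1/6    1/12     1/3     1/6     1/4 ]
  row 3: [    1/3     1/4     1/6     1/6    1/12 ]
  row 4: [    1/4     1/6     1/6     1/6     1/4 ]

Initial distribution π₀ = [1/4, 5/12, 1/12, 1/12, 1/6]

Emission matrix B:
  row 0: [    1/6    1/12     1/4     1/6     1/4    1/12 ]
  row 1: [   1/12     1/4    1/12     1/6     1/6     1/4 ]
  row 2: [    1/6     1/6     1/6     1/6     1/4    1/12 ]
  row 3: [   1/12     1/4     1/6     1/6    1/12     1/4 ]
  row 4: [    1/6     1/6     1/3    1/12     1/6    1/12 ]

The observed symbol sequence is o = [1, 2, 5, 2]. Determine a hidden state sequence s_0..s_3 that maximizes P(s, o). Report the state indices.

path = [1, 4, 3, 0]

t=0: δ = [2.083e-02, 1.042e-01, 1.389e-02, 2.083e-02, 2.778e-02]  (obs o_0=1)
t=1: δ = [4.340e-03, 2.170e-03, 2.894e-03, 4.340e-03, 5.787e-03]  ψ = [1, 1, 1, 1, 1]  (obs o_1=2)
t=2: δ = [1.206e-04, 2.713e-04, 8.038e-05, 2.411e-04, 1.206e-04]  ψ = [0, 3, 2, 4, 4]  (obs o_2=5)
t=3: δ = [2.009e-05, 5.651e-06, 7.535e-06, 1.130e-05, 1.507e-05]  ψ = [3, 1, 1, 1, 1]  (obs o_3=2)
backtrack: best end state = 0; path = [1, 4, 3, 0]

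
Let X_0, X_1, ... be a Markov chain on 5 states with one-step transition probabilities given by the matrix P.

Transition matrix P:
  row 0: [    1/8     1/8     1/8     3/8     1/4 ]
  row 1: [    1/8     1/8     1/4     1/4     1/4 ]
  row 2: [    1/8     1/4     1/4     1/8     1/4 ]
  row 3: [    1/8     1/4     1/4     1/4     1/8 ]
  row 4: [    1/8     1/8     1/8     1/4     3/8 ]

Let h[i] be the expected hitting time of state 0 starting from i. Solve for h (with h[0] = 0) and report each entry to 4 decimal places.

h = [0.0000, 8.0000, 8.0000, 8.0000, 8.0000]

First-step conditioning: h[0] = 0; for i ≠ 0, h[i] = 1 + Σ_k P[i][k]·h[k].
  h[1] = 1 + 1/8·h[1] + 1/4·h[2] + 1/4·h[3] + 1/4·h[4]
  h[2] = 1 + 1/4·h[1] + 1/4·h[2] + 1/8·h[3] + 1/4·h[4]
  h[3] = 1 + 1/4·h[1] + 1/4·h[2] + 1/4·h[3] + 1/8·h[4]
  h[4] = 1 + 1/8·h[1] + 1/8·h[2] + 1/4·h[3] + 3/8·h[4]
Solving the 4×4 linear system over states ≠ 0 gives exactly h = [0, 8, 8, 8, 8] (h[0] = 0 is the target).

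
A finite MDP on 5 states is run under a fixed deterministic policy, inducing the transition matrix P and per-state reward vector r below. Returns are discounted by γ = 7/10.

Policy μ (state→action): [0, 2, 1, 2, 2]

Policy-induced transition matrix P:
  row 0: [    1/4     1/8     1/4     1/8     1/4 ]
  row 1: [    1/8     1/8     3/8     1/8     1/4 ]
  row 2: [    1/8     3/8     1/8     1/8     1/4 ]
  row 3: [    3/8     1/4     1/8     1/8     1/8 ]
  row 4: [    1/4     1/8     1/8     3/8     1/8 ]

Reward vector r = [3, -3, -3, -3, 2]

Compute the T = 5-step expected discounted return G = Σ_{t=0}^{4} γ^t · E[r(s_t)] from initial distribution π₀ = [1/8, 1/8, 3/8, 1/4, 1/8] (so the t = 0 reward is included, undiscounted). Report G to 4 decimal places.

t=0: π = [0.1250, 0.1250, 0.3750, 0.2500, 0.1250], E[r] = -1.6250, γ^t·E[r] = -1.625000, running G = -1.625000
t=1: π = [0.2188, 0.2500, 0.1719, 0.1563, 0.2031], E[r] = -0.6719, γ^t·E[r] = -0.470313, running G = -2.095313
t=2: π = [0.2168, 0.1875, 0.2148, 0.1758, 0.2051], E[r] = -0.6738, γ^t·E[r] = -0.330176, running G = -2.425488
t=3: π = [0.2217, 0.2007, 0.1990, 0.1763, 0.2024], E[r] = -0.6580, γ^t·E[r] = -0.225680, running G = -2.651168
t=4: π = [0.2221, 0.1968, 0.2029, 0.1756, 0.2027], E[r] = -0.6542, γ^t·E[r] = -0.157075, running G = -2.808243

G = -2.8082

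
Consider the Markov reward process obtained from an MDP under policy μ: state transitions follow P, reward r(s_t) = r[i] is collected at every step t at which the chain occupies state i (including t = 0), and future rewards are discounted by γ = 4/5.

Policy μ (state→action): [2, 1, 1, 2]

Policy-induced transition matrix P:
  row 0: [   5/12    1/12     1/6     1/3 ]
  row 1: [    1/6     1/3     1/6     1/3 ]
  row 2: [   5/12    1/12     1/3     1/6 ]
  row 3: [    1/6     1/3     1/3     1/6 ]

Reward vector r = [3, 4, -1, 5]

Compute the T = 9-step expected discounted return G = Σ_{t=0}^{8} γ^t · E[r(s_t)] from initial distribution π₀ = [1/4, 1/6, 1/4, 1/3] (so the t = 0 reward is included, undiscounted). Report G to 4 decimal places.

G = 11.7473

t=0: π = [0.2500, 0.1667, 0.2500, 0.3333], E[r] = 2.8333, γ^t·E[r] = 2.833333, running G = 2.833333
t=1: π = [0.2917, 0.2083, 0.2639, 0.2361], E[r] = 2.6250, γ^t·E[r] = 2.100000, running G = 4.933333
t=2: π = [0.3056, 0.1944, 0.2500, 0.2500], E[r] = 2.6944, γ^t·E[r] = 1.724444, running G = 6.657778
t=3: π = [0.3056, 0.1944, 0.2500, 0.2500], E[r] = 2.6944, γ^t·E[r] = 1.379556, running G = 8.037333
t=4: π = [0.3056, 0.1944, 0.2500, 0.2500], E[r] = 2.6944, γ^t·E[r] = 1.103644, running G = 9.140978
t=5: π = [0.3056, 0.1944, 0.2500, 0.2500], E[r] = 2.6944, γ^t·E[r] = 0.882916, running G = 10.023893
t=6: π = [0.3056, 0.1944, 0.2500, 0.2500], E[r] = 2.6944, γ^t·E[r] = 0.706332, running G = 10.730226
t=7: π = [0.3056, 0.1944, 0.2500, 0.2500], E[r] = 2.6944, γ^t·E[r] = 0.565066, running G = 11.295292
t=8: π = [0.3056, 0.1944, 0.2500, 0.2500], E[r] = 2.6944, γ^t·E[r] = 0.452053, running G = 11.747344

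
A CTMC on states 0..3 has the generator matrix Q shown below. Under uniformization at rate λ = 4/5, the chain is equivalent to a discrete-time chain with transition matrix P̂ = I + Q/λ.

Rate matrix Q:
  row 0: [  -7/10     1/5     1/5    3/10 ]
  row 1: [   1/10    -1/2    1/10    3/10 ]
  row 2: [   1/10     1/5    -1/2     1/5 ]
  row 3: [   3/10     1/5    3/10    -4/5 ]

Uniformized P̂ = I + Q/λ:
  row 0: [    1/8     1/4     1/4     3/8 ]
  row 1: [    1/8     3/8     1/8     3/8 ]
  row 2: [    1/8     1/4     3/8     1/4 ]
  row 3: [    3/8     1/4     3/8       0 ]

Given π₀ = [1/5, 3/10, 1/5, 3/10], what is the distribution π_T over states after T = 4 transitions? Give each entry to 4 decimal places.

t=0: π = [0.2000, 0.3000, 0.2000, 0.3000]
t=1: π = [0.2000, 0.2875, 0.2750, 0.2375]
t=2: π = [0.1844, 0.2859, 0.2781, 0.2516]
t=3: π = [0.1879, 0.2857, 0.2805, 0.2459]
t=4: π = [0.1865, 0.2857, 0.2801, 0.2477]

π = [0.1865, 0.2857, 0.2801, 0.2477]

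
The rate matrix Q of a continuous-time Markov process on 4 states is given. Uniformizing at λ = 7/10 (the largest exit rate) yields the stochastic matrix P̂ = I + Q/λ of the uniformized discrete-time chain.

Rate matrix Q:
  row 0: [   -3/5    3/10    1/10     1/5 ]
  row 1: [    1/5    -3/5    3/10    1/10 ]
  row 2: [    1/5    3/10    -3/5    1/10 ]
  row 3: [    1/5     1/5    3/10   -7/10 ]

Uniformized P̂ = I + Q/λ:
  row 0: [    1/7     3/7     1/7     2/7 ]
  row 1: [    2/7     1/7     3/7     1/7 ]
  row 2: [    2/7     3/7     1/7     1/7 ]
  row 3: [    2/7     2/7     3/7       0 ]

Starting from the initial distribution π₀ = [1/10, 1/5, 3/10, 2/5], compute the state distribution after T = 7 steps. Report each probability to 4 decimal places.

π = [0.2500, 0.3159, 0.2778, 0.1562]

t=0: π = [0.1000, 0.2000, 0.3000, 0.4000]
t=1: π = [0.2714, 0.3143, 0.3143, 0.1000]
t=2: π = [0.2469, 0.3245, 0.2612, 0.1673]
t=3: π = [0.2504, 0.3120, 0.2834, 0.1542]
t=4: π = [0.2499, 0.3174, 0.2761, 0.1566]
t=5: π = [0.2500, 0.3155, 0.2783, 0.1562]
t=6: π = [0.2500, 0.3161, 0.2776, 0.1563]
t=7: π = [0.2500, 0.3159, 0.2778, 0.1562]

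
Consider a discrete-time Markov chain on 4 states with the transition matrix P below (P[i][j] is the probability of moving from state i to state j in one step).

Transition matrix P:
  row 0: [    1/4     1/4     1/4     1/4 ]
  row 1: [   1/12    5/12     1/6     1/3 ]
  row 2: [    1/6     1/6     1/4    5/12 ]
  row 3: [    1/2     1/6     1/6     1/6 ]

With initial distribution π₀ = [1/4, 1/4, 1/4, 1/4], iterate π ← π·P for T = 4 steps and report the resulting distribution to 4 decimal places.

π = [0.2614, 0.2513, 0.2056, 0.2818]

t=0: π = [0.2500, 0.2500, 0.2500, 0.2500]
t=1: π = [0.2500, 0.2500, 0.2083, 0.2917]
t=2: π = [0.2639, 0.2500, 0.2049, 0.2813]
t=3: π = [0.2616, 0.2512, 0.2057, 0.2815]
t=4: π = [0.2614, 0.2513, 0.2056, 0.2818]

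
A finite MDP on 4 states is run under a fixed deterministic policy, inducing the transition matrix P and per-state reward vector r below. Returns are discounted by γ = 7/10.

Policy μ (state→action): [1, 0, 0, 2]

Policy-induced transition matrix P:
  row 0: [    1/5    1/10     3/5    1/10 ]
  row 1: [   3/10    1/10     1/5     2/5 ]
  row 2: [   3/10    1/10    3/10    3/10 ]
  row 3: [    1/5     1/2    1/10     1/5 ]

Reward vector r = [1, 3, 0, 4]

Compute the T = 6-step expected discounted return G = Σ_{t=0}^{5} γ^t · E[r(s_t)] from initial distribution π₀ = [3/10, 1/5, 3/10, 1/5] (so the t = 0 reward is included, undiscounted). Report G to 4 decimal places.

G = 5.1847

t=0: π = [0.3000, 0.2000, 0.3000, 0.2000], E[r] = 1.7000, γ^t·E[r] = 1.700000, running G = 1.700000
t=1: π = [0.2500, 0.1800, 0.3300, 0.2400], E[r] = 1.7500, γ^t·E[r] = 1.225000, running G = 2.925000
t=2: π = [0.2510, 0.1960, 0.3090, 0.2440], E[r] = 1.8150, γ^t·E[r] = 0.889350, running G = 3.814350
t=3: π = [0.2505, 0.1976, 0.3069, 0.2450], E[r] = 1.8233, γ^t·E[r] = 0.625392, running G = 4.439742
t=4: π = [0.2505, 0.1980, 0.3064, 0.2452], E[r] = 1.8251, γ^t·E[r] = 0.438204, running G = 4.877946
t=5: π = [0.2504, 0.1981, 0.3063, 0.2452], E[r] = 1.8254, γ^t·E[r] = 0.306796, running G = 5.184742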